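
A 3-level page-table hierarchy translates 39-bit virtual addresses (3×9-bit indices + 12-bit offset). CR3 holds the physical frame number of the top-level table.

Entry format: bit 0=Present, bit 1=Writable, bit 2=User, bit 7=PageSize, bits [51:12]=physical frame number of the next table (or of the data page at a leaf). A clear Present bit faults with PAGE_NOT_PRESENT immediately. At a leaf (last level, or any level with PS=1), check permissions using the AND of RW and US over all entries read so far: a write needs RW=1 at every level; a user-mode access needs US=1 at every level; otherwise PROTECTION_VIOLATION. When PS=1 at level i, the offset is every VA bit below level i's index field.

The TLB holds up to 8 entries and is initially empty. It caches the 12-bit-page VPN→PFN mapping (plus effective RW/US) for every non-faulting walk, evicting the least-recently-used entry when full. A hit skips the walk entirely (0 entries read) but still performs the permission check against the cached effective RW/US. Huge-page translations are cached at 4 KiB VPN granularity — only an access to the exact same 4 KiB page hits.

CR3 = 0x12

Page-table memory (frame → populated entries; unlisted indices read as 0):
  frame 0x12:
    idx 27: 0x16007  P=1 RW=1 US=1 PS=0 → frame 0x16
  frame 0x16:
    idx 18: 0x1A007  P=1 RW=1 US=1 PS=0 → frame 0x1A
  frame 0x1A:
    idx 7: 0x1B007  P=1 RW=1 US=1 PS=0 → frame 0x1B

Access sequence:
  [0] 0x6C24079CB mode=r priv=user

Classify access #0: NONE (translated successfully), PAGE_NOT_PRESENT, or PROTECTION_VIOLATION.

Trace:
#0 VA=0x6C24079CB (r,user):
  L0 @0x12[27] → 0x16007  P=1,RW=1,US=1,PS=0
  L1 @0x16[18] → 0x1A007  P=1,RW=1,US=1,PS=0
  L2 @0x1A[7] → 0x1B007  P=1,RW=1,US=1,PS=0
  → PA=0x1B9CB  (3 entries read)

Access #0 fault: NONE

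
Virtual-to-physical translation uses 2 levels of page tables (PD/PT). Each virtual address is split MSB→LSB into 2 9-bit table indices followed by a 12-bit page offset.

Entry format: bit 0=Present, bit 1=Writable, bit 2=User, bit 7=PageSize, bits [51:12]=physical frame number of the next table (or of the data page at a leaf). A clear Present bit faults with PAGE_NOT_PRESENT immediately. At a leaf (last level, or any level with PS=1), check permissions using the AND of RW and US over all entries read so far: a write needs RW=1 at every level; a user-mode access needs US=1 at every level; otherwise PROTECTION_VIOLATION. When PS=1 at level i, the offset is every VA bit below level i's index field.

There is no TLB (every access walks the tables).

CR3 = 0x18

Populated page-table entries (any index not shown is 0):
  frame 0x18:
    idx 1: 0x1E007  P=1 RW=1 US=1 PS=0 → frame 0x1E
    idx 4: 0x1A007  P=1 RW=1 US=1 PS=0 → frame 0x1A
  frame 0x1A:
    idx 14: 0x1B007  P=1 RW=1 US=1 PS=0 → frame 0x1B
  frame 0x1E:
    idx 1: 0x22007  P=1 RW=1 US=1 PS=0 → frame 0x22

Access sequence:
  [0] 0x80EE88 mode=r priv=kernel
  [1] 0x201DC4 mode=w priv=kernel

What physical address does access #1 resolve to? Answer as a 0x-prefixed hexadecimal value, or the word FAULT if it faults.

Walk each access:
#0 VA=0x80EE88 (r,kernel):
  lvl0: tbl 0x18, slot 4 ⇒ 0x1A007 (P1/RW1/US1/PS0)
  lvl1: tbl 0x1A, slot 14 ⇒ 0x1B007 (P1/RW1/US1/PS0)
  ⇒ phys 0x1BE88  [2 reads]
#1 VA=0x201DC4 (w,kernel):
  lvl0: tbl 0x18, slot 1 ⇒ 0x1E007 (P1/RW1/US1/PS0)
  lvl1: tbl 0x1E, slot 1 ⇒ 0x22007 (P1/RW1/US1/PS0)
  ⇒ phys 0x22DC4  [2 reads]

Access #1 PA: 0x22DC4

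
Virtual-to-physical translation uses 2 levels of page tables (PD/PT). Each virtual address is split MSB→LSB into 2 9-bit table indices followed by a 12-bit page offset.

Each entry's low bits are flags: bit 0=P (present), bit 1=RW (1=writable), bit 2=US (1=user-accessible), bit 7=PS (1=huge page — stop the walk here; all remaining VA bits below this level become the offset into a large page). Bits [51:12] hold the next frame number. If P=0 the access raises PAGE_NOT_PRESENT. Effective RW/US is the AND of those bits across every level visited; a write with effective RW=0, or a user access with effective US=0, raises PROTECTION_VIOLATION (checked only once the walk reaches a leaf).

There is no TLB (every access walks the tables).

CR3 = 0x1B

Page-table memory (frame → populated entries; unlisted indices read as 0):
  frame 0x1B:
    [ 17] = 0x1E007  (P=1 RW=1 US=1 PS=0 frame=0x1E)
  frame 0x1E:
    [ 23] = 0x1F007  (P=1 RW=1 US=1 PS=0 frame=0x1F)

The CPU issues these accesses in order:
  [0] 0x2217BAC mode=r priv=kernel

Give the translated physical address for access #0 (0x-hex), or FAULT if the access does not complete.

Trace:
#0 VA=0x2217BAC (r,kernel):
  L0: frame=0x1B idx=17 entry=0x1E007 [P=1 RW=1 US=1 PS=0]
  L1: frame=0x1E idx=23 entry=0x1F007 [P=1 RW=1 US=1 PS=0]
  ⇒ phys 0x1FBAC  [2 reads]

Access #0 PA: 0x1FBAC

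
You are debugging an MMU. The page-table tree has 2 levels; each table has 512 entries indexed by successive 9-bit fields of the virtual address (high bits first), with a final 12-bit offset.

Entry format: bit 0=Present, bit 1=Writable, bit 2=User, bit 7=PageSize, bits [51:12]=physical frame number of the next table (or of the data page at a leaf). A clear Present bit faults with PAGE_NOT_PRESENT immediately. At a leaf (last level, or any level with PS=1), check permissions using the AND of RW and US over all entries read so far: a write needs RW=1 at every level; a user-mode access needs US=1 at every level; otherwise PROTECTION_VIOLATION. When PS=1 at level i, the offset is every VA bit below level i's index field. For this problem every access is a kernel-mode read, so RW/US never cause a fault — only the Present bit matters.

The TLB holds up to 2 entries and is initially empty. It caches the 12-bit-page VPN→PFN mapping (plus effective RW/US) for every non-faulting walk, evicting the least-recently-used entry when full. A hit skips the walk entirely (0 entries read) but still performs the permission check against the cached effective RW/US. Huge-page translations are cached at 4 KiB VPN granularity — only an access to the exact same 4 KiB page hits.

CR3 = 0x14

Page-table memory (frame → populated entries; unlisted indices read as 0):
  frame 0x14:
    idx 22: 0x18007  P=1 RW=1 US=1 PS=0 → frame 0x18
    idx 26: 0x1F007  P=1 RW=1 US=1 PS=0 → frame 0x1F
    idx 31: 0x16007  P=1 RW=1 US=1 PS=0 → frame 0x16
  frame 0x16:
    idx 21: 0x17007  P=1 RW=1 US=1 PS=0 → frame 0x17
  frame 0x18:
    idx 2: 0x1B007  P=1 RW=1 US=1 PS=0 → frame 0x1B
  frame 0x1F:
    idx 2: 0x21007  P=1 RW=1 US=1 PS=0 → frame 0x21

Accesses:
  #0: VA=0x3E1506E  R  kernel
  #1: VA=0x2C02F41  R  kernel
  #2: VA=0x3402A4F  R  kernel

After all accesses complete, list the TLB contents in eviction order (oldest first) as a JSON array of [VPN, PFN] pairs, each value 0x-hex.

Trace:
#0 VA=0x3E1506E (r,kernel):
  L0: frame=0x14 idx=31 entry=0x16007 [P=1 RW=1 US=1 PS=0]
  L1: frame=0x16 idx=21 entry=0x17007 [P=1 RW=1 US=1 PS=0]
  ⇒ phys 0x1706E  [2 reads]
#1 VA=0x2C02F41 (r,kernel):
  L0: frame=0x14 idx=22 entry=0x18007 [P=1 RW=1 US=1 PS=0]
  L1: frame=0x18 idx=2 entry=0x1B007 [P=1 RW=1 US=1 PS=0]
  ⇒ phys 0x1BF41  [2 reads]
#2 VA=0x3402A4F (r,kernel):
  L0: frame=0x14 idx=26 entry=0x1F007 [P=1 RW=1 US=1 PS=0]
  L1: frame=0x1F idx=2 entry=0x21007 [P=1 RW=1 US=1 PS=0]
  ⇒ phys 0x21A4F  [2 reads]

TLB: [["0x2C02", "0x1B"], ["0x3402", "0x21"]]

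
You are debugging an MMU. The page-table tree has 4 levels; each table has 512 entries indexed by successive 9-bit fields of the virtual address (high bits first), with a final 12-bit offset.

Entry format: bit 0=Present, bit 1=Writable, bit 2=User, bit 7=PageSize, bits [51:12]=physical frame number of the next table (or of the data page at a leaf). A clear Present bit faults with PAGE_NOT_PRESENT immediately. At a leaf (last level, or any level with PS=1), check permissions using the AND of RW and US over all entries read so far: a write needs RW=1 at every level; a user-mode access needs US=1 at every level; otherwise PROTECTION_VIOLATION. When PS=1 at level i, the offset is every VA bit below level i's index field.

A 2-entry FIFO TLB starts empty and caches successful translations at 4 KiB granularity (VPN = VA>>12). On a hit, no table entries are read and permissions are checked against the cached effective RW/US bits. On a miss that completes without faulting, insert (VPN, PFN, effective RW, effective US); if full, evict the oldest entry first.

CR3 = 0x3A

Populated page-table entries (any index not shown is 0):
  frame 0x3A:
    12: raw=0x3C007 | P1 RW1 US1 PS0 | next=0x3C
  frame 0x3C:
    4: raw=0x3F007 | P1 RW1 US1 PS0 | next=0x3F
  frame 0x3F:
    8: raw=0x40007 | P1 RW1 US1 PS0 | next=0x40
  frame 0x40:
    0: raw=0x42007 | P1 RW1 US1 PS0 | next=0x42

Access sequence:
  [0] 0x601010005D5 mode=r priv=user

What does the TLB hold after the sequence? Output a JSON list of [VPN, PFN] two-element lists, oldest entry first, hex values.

Per-access translation:
#0 VA=0x601010005D5 (r,user):
  [0] read 0x3A idx=12: raw=0x3C007 flags P=1 W=1 U=1 S=0
  [1] read 0x3C idx=4: raw=0x3F007 flags P=1 W=1 U=1 S=0
  [2] read 0x3F idx=8: raw=0x40007 flags P=1 W=1 U=1 S=0
  [3] read 0x40 idx=0: raw=0x42007 flags P=1 W=1 U=1 S=0
  ⇒ phys 0x425D5  [4 reads]

TLB: [["0x60101000", "0x42"]]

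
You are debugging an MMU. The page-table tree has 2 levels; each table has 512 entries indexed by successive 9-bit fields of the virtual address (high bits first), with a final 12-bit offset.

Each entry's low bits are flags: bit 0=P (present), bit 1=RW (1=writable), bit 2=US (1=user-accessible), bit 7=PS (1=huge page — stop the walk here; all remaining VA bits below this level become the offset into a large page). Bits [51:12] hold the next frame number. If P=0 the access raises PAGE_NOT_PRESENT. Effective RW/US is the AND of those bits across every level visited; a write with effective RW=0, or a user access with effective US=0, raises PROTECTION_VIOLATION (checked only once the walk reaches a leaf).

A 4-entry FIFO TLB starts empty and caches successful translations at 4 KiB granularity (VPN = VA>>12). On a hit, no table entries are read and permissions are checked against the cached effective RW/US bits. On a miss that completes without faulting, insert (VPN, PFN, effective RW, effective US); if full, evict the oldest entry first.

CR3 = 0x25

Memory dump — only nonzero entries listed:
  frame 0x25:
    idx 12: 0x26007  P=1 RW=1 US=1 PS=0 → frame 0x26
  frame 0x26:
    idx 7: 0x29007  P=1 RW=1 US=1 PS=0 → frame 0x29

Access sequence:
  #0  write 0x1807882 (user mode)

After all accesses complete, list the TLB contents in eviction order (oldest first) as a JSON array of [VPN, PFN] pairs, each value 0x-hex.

Per-access translation:
#0 VA=0x1807882 (w,user):
  L0: frame=0x25 idx=12 entry=0x26007 [P=1 RW=1 US=1 PS=0]
  L1: frame=0x26 idx=7 entry=0x29007 [P=1 RW=1 US=1 PS=0]
  ⇒ phys 0x29882  [2 reads]

TLB: [["0x1807", "0x29"]]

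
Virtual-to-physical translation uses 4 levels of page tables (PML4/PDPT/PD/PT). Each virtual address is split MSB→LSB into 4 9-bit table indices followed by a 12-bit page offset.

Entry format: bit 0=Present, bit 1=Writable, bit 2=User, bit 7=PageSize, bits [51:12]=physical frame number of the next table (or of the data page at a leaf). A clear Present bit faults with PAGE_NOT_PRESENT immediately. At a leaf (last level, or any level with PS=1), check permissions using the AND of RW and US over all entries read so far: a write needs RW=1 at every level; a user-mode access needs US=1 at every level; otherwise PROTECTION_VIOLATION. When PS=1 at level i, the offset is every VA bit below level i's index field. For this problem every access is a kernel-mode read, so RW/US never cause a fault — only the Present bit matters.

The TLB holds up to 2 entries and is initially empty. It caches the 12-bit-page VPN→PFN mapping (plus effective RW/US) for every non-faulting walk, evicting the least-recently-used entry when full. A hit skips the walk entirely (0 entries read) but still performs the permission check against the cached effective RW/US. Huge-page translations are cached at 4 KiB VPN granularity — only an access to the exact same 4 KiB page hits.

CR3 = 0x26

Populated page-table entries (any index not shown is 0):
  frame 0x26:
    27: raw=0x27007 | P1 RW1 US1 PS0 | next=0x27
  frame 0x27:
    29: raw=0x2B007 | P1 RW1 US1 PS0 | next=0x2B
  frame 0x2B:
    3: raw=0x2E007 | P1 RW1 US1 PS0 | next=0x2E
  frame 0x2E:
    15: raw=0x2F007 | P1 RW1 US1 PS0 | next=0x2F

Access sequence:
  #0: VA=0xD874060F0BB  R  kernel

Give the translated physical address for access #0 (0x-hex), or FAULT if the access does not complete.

Walk each access:
#0 VA=0xD874060F0BB (r,kernel):
  L0 @0x26[27] → 0x27007  P=1,RW=1,US=1,PS=0
  L1 @0x27[29] → 0x2B007  P=1,RW=1,US=1,PS=0
  L2 @0x2B[3] → 0x2E007  P=1,RW=1,US=1,PS=0
  L3 @0x2E[15] → 0x2F007  P=1,RW=1,US=1,PS=0
  ✓ 0x2F0BB  — 4 lookups

Access #0 PA: 0x2F0BB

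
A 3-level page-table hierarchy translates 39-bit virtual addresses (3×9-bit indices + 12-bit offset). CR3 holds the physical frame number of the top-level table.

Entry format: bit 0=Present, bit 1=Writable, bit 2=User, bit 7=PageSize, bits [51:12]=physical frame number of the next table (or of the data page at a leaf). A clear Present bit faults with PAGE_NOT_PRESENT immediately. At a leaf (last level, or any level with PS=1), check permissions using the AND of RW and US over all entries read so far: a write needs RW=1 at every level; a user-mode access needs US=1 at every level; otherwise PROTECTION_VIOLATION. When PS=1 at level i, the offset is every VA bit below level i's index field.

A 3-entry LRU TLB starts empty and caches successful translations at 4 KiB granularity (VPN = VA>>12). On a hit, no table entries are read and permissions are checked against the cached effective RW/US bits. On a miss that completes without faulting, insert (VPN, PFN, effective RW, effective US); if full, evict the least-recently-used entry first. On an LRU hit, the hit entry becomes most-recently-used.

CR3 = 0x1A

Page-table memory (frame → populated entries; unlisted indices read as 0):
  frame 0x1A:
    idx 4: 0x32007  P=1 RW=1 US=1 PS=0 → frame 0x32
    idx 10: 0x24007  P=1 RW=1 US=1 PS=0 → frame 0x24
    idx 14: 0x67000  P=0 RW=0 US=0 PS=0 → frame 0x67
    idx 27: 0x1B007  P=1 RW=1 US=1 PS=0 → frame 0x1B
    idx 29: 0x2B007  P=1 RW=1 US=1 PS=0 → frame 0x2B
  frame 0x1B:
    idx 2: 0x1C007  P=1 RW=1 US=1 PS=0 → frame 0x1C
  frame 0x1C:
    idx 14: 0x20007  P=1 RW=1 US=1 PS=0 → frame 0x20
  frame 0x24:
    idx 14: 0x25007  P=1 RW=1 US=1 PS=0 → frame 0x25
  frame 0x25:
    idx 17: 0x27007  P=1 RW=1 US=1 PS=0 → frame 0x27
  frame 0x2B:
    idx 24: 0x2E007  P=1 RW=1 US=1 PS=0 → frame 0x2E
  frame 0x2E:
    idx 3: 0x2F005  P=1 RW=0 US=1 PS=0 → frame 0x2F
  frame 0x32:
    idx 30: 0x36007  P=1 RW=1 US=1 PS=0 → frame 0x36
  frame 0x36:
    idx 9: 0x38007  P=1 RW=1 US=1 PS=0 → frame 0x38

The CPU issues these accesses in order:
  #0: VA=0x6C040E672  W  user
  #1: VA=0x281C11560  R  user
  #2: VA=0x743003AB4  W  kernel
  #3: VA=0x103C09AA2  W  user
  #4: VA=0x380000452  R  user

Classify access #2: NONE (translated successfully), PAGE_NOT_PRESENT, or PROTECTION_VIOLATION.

Trace:
#0 VA=0x6C040E672 (w,user):
  [0] read 0x1A idx=27: raw=0x1B007 flags P=1 W=1 U=1 S=0
  [1] read 0x1B idx=2: raw=0x1C007 flags P=1 W=1 U=1 S=0
  [2] read 0x1C idx=14: raw=0x20007 flags P=1 W=1 U=1 S=0
  → PA=0x20672  (3 entries read)
#1 VA=0x281C11560 (r,user):
  [0] read 0x1A idx=10: raw=0x24007 flags P=1 W=1 U=1 S=0
  [1] read 0x24 idx=14: raw=0x25007 flags P=1 W=1 U=1 S=0
  [2] read 0x25 idx=17: raw=0x27007 flags P=1 W=1 U=1 S=0
  → PA=0x27560  (3 entries read)
#2 VA=0x743003AB4 (w,kernel):
  [0] read 0x1A idx=29: raw=0x2B007 flags P=1 W=1 U=1 S=0
  [1] read 0x2B idx=24: raw=0x2E007 flags P=1 W=1 U=1 S=0
  [2] read 0x2E idx=3: raw=0x2F005 flags P=1 W=0 U=1 S=0
  → PROTECTION_VIOLATION  (3 entries read)
#3 VA=0x103C09AA2 (w,user):
  [0] read 0x1A idx=4: raw=0x32007 flags P=1 W=1 U=1 S=0
  [1] read 0x32 idx=30: raw=0x36007 flags P=1 W=1 U=1 S=0
  [2] read 0x36 idx=9: raw=0x38007 flags P=1 W=1 U=1 S=0
  → PA=0x38AA2  (3 entries read)
#4 VA=0x380000452 (r,user):
  [0] read 0x1A idx=14: raw=0x67000 flags P=0 W=0 U=0 S=0
  → PAGE_NOT_PRESENT  (1 entries read)

Access #2 fault: PROTECTION_VIOLATION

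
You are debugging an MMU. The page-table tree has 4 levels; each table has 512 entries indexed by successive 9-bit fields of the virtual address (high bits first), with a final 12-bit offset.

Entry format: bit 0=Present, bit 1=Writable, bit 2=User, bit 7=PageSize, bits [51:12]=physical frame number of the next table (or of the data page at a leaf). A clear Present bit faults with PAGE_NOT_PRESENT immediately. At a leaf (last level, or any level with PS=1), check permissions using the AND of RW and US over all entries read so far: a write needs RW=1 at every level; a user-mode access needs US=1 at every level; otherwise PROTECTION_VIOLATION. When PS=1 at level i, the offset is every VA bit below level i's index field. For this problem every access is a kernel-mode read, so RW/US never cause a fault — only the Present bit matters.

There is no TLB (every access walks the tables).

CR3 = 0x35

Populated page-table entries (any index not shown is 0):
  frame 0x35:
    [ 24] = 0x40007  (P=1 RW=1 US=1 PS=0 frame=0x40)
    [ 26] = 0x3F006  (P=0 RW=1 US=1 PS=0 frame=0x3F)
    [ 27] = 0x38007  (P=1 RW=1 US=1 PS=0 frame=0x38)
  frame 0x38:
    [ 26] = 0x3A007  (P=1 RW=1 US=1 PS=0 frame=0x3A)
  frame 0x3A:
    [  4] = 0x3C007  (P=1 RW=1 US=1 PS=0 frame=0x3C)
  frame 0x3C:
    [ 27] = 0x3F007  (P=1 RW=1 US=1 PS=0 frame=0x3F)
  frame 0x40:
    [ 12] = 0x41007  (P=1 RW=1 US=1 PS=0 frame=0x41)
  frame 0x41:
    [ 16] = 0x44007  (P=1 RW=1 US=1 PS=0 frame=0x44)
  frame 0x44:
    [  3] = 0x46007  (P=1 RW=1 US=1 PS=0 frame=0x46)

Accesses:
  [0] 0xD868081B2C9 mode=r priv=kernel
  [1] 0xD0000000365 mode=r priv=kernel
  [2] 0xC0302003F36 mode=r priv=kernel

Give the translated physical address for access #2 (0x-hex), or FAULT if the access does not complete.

Trace:
#0 VA=0xD868081B2C9 (r,kernel):
  lvl0: tbl 0x35, slot 27 ⇒ 0x38007 (P1/RW1/US1/PS0)
  lvl1: tbl 0x38, slot 26 ⇒ 0x3A007 (P1/RW1/US1/PS0)
  lvl2: tbl 0x3A, slot 4 ⇒ 0x3C007 (P1/RW1/US1/PS0)
  lvl3: tbl 0x3C, slot 27 ⇒ 0x3F007 (P1/RW1/US1/PS0)
  → PA=0x3F2C9  (4 entries read)
#1 VA=0xD0000000365 (r,kernel):
  lvl0: tbl 0x35, slot 26 ⇒ 0x3F006 (P0/RW1/US1/PS0)
  ⇒ fault: PAGE_NOT_PRESENT  — 1 lookups
#2 VA=0xC0302003F36 (r,kernel):
  lvl0: tbl 0x35, slot 24 ⇒ 0x40007 (P1/RW1/US1/PS0)
  lvl1: tbl 0x40, slot 12 ⇒ 0x41007 (P1/RW1/US1/PS0)
  lvl2: tbl 0x41, slot 16 ⇒ 0x44007 (P1/RW1/US1/PS0)
  lvl3: tbl 0x44, slot 3 ⇒ 0x46007 (P1/RW1/US1/PS0)
  → PA=0x46F36  (4 entries read)

Access #2 PA: 0x46F36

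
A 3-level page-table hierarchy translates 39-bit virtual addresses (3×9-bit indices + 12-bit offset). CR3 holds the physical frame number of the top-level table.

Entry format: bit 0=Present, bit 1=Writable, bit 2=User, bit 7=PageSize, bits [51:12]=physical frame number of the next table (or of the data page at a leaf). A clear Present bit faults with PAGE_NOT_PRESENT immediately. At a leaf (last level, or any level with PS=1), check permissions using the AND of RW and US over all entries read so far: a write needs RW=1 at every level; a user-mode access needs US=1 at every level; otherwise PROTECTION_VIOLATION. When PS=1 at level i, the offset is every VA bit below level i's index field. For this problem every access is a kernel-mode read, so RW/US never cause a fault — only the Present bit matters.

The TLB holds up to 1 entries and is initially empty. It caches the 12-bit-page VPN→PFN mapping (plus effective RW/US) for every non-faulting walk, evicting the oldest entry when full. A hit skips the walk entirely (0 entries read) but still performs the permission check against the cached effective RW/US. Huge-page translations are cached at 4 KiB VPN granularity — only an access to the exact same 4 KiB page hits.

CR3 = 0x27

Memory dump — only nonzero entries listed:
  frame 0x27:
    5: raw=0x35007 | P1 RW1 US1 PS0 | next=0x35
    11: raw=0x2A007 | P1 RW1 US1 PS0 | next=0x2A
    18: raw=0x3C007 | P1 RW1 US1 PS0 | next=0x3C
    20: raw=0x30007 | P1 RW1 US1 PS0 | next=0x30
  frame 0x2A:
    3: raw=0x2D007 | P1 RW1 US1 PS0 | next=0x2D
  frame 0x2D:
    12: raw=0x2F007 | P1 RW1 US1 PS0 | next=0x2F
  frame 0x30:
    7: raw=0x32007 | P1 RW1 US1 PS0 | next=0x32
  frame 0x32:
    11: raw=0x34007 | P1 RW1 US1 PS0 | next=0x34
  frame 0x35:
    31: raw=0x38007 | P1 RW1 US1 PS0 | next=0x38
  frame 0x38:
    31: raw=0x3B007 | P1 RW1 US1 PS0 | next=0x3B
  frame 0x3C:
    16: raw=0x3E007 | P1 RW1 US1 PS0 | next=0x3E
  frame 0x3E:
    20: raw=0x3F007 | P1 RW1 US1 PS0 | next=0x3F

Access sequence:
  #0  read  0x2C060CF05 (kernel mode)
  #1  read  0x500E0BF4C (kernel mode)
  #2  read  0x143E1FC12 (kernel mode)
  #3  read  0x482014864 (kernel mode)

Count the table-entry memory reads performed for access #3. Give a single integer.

Trace:
#0 VA=0x2C060CF05 (r,kernel):
  lvl0: tbl 0x27, slot 11 ⇒ 0x2A007 (P1/RW1/US1/PS0)
  lvl1: tbl 0x2A, slot 3 ⇒ 0x2D007 (P1/RW1/US1/PS0)
  lvl2: tbl 0x2D, slot 12 ⇒ 0x2F007 (P1/RW1/US1/PS0)
  ⇒ phys 0x2FF05  [3 reads]
#1 VA=0x500E0BF4C (r,kernel):
  lvl0: tbl 0x27, slot 20 ⇒ 0x30007 (P1/RW1/US1/PS0)
  lvl1: tbl 0x30, slot 7 ⇒ 0x32007 (P1/RW1/US1/PS0)
  lvl2: tbl 0x32, slot 11 ⇒ 0x34007 (P1/RW1/US1/PS0)
  ⇒ phys 0x34F4C  [3 reads]
#2 VA=0x143E1FC12 (r,kernel):
  lvl0: tbl 0x27, slot 5 ⇒ 0x35007 (P1/RW1/US1/PS0)
  lvl1: tbl 0x35, slot 31 ⇒ 0x38007 (P1/RW1/US1/PS0)
  lvl2: tbl 0x38, slot 31 ⇒ 0x3B007 (P1/RW1/US1/PS0)
  ⇒ phys 0x3BC12  [3 reads]
#3 VA=0x482014864 (r,kernel):
  lvl0: tbl 0x27, slot 18 ⇒ 0x3C007 (P1/RW1/US1/PS0)
  lvl1: tbl 0x3C, slot 16 ⇒ 0x3E007 (P1/RW1/US1/PS0)
  lvl2: tbl 0x3E, slot 20 ⇒ 0x3F007 (P1/RW1/US1/PS0)
  ⇒ phys 0x3F864  [3 reads]

Entries read for #3: 3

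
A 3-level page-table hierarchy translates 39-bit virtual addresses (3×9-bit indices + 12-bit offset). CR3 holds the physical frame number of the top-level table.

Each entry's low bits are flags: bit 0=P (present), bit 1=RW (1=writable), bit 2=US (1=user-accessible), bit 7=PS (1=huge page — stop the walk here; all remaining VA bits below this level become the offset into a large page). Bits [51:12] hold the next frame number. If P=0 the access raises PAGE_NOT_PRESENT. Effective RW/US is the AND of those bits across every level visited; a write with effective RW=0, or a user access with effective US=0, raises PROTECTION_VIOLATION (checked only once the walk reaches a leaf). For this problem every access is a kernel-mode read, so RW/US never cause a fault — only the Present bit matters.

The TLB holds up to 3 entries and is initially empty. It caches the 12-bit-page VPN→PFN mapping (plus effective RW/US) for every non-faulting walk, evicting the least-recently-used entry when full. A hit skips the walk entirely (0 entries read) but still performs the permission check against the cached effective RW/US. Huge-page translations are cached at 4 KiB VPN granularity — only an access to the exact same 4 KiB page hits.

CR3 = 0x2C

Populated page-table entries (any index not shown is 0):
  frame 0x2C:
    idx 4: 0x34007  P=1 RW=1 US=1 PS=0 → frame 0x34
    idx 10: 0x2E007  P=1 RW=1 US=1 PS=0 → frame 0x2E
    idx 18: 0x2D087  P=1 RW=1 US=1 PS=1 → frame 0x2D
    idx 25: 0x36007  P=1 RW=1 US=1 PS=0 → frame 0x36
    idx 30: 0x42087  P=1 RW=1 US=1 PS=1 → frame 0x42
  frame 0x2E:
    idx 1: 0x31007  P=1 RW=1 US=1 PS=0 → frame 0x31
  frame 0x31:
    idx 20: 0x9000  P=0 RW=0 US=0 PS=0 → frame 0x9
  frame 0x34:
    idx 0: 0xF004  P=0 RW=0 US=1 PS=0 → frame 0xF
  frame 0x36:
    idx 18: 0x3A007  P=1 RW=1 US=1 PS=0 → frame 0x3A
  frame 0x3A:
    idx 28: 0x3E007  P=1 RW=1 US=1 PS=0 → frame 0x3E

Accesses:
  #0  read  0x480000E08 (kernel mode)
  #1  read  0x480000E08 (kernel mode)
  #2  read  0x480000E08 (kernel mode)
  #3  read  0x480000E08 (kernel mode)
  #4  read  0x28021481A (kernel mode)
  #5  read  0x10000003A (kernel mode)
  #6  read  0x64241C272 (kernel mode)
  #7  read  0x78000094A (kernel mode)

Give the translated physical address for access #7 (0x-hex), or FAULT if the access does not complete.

Trace:
#0 VA=0x480000E08 (r,kernel):
  [0] read 0x2C idx=18: raw=0x2D087 flags P=1 W=1 U=1 S=1
  → PA=0x2DE08 (huge @L0)  (1 entries read)
#1 VA=0x480000E08 (r,kernel):
  TLB hit vpn=0x480000 → PA=0x2DE08
#2 VA=0x480000E08 (r,kernel):
  TLB hit vpn=0x480000 → PA=0x2DE08
#3 VA=0x480000E08 (r,kernel):
  TLB hit vpn=0x480000 → PA=0x2DE08
#4 VA=0x28021481A (r,kernel):
  [0] read 0x2C idx=10: raw=0x2E007 flags P=1 W=1 U=1 S=0
  [1] read 0x2E idx=1: raw=0x31007 flags P=1 W=1 U=1 S=0
  [2] read 0x31 idx=20: raw=0x9000 flags P=0 W=0 U=0 S=0
  ⇒ fault: PAGE_NOT_PRESENT  — 3 lookups
#5 VA=0x10000003A (r,kernel):
  [0] read 0x2C idx=4: raw=0x34007 flags P=1 W=1 U=1 S=0
  [1] read 0x34 idx=0: raw=0xF004 flags P=0 W=0 U=1 S=0
  ⇒ fault: PAGE_NOT_PRESENT  — 2 lookups
#6 VA=0x64241C272 (r,kernel):
  [0] read 0x2C idx=25: raw=0x36007 flags P=1 W=1 U=1 S=0
  [1] read 0x36 idx=18: raw=0x3A007 flags P=1 W=1 U=1 S=0
  [2] read 0x3A idx=28: raw=0x3E007 flags P=1 W=1 U=1 S=0
  → PA=0x3E272  (3 entries read)
#7 VA=0x78000094A (r,kernel):
  [0] read 0x2C idx=30: raw=0x42087 flags P=1 W=1 U=1 S=1
  → PA=0x4294A (huge @L0)  (1 entries read)

Access #7 PA: 0x4294A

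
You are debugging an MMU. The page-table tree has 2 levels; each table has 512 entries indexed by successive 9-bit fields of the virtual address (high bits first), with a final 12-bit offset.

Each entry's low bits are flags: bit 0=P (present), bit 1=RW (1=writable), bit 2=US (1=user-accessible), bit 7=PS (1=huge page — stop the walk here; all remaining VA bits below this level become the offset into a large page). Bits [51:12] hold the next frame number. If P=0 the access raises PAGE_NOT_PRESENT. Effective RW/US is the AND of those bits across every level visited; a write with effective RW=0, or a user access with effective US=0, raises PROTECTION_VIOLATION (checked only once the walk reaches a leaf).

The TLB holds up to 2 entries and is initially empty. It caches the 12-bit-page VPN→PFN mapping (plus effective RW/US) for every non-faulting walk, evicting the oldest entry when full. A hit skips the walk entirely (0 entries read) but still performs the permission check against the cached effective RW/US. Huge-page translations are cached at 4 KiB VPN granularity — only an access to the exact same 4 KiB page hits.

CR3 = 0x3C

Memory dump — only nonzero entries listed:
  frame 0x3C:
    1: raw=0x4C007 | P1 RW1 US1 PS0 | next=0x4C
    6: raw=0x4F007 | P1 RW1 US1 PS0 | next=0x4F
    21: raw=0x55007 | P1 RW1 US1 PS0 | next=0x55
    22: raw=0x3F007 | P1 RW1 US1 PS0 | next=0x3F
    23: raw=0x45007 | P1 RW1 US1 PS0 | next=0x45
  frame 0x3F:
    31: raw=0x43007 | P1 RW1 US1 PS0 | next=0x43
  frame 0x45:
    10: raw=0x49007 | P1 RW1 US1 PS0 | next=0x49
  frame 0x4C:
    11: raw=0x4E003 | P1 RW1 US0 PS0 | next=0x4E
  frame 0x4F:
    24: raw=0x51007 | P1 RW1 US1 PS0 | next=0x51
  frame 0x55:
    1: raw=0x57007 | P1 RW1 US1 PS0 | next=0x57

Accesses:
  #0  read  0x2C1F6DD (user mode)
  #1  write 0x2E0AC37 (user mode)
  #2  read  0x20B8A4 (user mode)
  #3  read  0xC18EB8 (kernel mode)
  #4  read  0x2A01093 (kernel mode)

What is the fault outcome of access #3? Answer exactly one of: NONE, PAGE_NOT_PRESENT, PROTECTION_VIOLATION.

Per-access translation:
#0 VA=0x2C1F6DD (r,user):
  lvl0: tbl 0x3C, slot 22 ⇒ 0x3F007 (P1/RW1/US1/PS0)
  lvl1: tbl 0x3F, slot 31 ⇒ 0x43007 (P1/RW1/US1/PS0)
  ✓ 0x436DD  — 2 lookups
#1 VA=0x2E0AC37 (w,user):
  lvl0: tbl 0x3C, slot 23 ⇒ 0x45007 (P1/RW1/US1/PS0)
  lvl1: tbl 0x45, slot 10 ⇒ 0x49007 (P1/RW1/US1/PS0)
  ✓ 0x49C37  — 2 lookups
#2 VA=0x20B8A4 (r,user):
  lvl0: tbl 0x3C, slot 1 ⇒ 0x4C007 (P1/RW1/US1/PS0)
  lvl1: tbl 0x4C, slot 11 ⇒ 0x4E003 (P1/RW1/US0/PS0)
  ⇒ fault: PROTECTION_VIOLATION  — 2 lookups
#3 VA=0xC18EB8 (r,kernel):
  lvl0: tbl 0x3C, slot 6 ⇒ 0x4F007 (P1/RW1/US1/PS0)
  lvl1: tbl 0x4F, slot 24 ⇒ 0x51007 (P1/RW1/US1/PS0)
  ✓ 0x51EB8  — 2 lookups
#4 VA=0x2A01093 (r,kernel):
  lvl0: tbl 0x3C, slot 21 ⇒ 0x55007 (P1/RW1/US1/PS0)
  lvl1: tbl 0x55, slot 1 ⇒ 0x57007 (P1/RW1/US1/PS0)
  ✓ 0x57093  — 2 lookups

Access #3 fault: NONE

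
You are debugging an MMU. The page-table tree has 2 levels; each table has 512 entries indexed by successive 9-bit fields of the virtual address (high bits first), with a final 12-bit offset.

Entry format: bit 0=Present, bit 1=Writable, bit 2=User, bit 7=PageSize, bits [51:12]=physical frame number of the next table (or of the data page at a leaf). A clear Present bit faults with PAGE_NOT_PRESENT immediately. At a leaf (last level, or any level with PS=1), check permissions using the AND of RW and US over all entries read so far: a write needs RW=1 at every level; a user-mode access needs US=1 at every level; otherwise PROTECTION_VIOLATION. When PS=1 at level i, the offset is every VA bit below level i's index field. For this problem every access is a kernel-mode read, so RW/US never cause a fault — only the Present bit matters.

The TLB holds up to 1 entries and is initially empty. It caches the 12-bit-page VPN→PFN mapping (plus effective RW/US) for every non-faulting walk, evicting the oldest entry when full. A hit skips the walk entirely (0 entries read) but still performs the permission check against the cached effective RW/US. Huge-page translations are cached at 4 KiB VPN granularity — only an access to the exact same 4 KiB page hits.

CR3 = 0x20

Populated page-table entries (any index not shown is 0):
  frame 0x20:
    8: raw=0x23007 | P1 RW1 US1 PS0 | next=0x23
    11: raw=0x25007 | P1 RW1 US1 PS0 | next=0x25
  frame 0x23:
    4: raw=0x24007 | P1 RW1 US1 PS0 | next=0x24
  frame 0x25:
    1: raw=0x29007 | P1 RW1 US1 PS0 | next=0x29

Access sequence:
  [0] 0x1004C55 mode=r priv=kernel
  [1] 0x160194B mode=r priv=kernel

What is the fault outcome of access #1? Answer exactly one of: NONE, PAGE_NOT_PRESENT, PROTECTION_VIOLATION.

Trace:
#0 VA=0x1004C55 (r,kernel):
  [0] read 0x20 idx=8: raw=0x23007 flags P=1 W=1 U=1 S=0
  [1] read 0x23 idx=4: raw=0x24007 flags P=1 W=1 U=1 S=0
  ⇒ phys 0x24C55  [2 reads]
#1 VA=0x160194B (r,kernel):
  [0] read 0x20 idx=11: raw=0x25007 flags P=1 W=1 U=1 S=0
  [1] read 0x25 idx=1: raw=0x29007 flags P=1 W=1 U=1 S=0
  ⇒ phys 0x2994B  [2 reads]

Access #1 fault: NONE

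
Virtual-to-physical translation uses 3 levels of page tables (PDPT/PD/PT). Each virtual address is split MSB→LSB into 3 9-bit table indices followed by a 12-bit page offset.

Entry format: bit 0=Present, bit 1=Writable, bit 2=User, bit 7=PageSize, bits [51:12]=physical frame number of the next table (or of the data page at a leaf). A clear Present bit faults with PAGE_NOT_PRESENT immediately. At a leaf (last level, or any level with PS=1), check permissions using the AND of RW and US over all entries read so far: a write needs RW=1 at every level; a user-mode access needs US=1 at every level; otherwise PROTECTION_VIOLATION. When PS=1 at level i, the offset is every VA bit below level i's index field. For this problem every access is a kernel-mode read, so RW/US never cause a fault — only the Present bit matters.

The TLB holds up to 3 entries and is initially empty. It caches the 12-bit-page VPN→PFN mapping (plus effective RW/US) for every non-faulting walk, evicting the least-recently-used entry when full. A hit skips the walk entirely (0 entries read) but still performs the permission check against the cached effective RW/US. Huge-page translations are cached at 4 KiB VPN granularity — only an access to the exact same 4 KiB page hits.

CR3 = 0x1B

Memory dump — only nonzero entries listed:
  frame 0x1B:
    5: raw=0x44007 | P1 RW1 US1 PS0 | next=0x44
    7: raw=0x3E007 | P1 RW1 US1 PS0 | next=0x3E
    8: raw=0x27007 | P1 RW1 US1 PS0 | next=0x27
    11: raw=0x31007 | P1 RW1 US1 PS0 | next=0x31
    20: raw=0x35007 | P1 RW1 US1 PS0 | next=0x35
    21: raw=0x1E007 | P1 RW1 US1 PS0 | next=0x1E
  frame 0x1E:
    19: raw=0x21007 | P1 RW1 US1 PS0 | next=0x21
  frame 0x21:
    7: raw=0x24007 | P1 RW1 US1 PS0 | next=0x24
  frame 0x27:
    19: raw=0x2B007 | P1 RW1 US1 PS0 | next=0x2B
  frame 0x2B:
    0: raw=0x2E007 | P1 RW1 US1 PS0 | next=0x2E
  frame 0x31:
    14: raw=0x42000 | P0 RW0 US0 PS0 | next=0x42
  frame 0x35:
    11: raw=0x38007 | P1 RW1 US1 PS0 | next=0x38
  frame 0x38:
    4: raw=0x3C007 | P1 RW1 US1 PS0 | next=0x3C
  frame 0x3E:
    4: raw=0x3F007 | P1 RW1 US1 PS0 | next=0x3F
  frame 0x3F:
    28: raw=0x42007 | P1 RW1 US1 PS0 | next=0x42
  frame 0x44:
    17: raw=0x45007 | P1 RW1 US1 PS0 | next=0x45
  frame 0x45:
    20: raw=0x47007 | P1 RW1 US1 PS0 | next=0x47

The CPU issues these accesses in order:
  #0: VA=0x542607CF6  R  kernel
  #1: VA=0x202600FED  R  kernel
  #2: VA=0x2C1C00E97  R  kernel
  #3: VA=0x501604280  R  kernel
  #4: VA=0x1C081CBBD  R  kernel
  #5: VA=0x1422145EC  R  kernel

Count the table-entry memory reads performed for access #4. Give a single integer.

Walk each access:
#0 VA=0x542607CF6 (r,kernel):
  L0: frame=0x1B idx=21 entry=0x1E007 [P=1 RW=1 US=1 PS=0]
  L1: frame=0x1E idx=19 entry=0x21007 [P=1 RW=1 US=1 PS=0]
  L2: frame=0x21 idx=7 entry=0x24007 [P=1 RW=1 US=1 PS=0]
  → PA=0x24CF6  (3 entries read)
#1 VA=0x202600FED (r,kernel):
  L0: frame=0x1B idx=8 entry=0x27007 [P=1 RW=1 US=1 PS=0]
  L1: frame=0x27 idx=19 entry=0x2B007 [P=1 RW=1 US=1 PS=0]
  L2: frame=0x2B idx=0 entry=0x2E007 [P=1 RW=1 US=1 PS=0]
  → PA=0x2EFED  (3 entries read)
#2 VA=0x2C1C00E97 (r,kernel):
  L0: frame=0x1B idx=11 entry=0x31007 [P=1 RW=1 US=1 PS=0]
  L1: frame=0x31 idx=14 entry=0x42000 [P=0 RW=0 US=0 PS=0]
  → PAGE_NOT_PRESENT  (2 entries read)
#3 VA=0x501604280 (r,kernel):
  L0: frame=0x1B idx=20 entry=0x35007 [P=1 RW=1 US=1 PS=0]
  L1: frame=0x35 idx=11 entry=0x38007 [P=1 RW=1 US=1 PS=0]
  L2: frame=0x38 idx=4 entry=0x3C007 [P=1 RW=1 US=1 PS=0]
  → PA=0x3C280  (3 entries read)
#4 VA=0x1C081CBBD (r,kernel):
  L0: frame=0x1B idx=7 entry=0x3E007 [P=1 RW=1 US=1 PS=0]
  L1: frame=0x3E idx=4 entry=0x3F007 [P=1 RW=1 US=1 PS=0]
  L2: frame=0x3F idx=28 entry=0x42007 [P=1 RW=1 US=1 PS=0]
  → PA=0x42BBD  (3 entries read)
#5 VA=0x1422145EC (r,kernel):
  L0: frame=0x1B idx=5 entry=0x44007 [P=1 RW=1 US=1 PS=0]
  L1: frame=0x44 idx=17 entry=0x45007 [P=1 RW=1 US=1 PS=0]
  L2: frame=0x45 idx=20 entry=0x47007 [P=1 RW=1 US=1 PS=0]
  → PA=0x475EC  (3 entries read)

Entries read for #4: 3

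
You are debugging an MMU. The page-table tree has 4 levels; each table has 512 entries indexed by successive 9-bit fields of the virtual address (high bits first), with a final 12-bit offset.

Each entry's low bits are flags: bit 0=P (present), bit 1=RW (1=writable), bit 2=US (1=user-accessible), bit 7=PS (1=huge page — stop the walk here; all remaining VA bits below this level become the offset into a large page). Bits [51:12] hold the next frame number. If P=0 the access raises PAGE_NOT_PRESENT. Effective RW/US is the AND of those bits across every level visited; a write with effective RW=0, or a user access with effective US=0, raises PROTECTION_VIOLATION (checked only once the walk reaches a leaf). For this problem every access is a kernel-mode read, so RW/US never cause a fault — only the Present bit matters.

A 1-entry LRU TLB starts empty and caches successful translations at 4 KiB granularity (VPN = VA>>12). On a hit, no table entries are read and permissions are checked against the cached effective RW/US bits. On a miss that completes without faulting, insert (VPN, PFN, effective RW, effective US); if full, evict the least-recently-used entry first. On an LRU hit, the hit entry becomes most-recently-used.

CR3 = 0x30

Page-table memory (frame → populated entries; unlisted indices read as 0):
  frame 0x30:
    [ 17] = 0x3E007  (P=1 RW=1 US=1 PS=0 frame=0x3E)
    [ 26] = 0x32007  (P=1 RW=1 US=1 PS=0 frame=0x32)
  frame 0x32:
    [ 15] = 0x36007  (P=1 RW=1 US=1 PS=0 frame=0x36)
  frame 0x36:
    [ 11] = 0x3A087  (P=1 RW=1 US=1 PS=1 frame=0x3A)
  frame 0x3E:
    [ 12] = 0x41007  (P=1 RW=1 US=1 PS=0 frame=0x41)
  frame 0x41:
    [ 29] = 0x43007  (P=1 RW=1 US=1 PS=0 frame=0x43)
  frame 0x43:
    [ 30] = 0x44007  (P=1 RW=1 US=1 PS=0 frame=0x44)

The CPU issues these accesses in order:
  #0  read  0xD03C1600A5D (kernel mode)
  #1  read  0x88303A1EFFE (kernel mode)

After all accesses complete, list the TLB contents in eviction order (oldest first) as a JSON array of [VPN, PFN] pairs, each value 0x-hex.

Trace:
#0 VA=0xD03C1600A5D (r,kernel):
  L0 @0x30[26] → 0x32007  P=1,RW=1,US=1,PS=0
  L1 @0x32[15] → 0x36007  P=1,RW=1,US=1,PS=0
  L2 @0x36[11] → 0x3A087  P=1,RW=1,US=1,PS=1
  ⇒ phys 0x3AA5D (huge @L2)  [3 reads]
#1 VA=0x88303A1EFFE (r,kernel):
  L0 @0x30[17] → 0x3E007  P=1,RW=1,US=1,PS=0
  L1 @0x3E[12] → 0x41007  P=1,RW=1,US=1,PS=0
  L2 @0x41[29] → 0x43007  P=1,RW=1,US=1,PS=0
  L3 @0x43[30] → 0x44007  P=1,RW=1,US=1,PS=0
  ⇒ phys 0x44FFE  [4 reads]

TLB: [["0x88303A1E", "0x44"]]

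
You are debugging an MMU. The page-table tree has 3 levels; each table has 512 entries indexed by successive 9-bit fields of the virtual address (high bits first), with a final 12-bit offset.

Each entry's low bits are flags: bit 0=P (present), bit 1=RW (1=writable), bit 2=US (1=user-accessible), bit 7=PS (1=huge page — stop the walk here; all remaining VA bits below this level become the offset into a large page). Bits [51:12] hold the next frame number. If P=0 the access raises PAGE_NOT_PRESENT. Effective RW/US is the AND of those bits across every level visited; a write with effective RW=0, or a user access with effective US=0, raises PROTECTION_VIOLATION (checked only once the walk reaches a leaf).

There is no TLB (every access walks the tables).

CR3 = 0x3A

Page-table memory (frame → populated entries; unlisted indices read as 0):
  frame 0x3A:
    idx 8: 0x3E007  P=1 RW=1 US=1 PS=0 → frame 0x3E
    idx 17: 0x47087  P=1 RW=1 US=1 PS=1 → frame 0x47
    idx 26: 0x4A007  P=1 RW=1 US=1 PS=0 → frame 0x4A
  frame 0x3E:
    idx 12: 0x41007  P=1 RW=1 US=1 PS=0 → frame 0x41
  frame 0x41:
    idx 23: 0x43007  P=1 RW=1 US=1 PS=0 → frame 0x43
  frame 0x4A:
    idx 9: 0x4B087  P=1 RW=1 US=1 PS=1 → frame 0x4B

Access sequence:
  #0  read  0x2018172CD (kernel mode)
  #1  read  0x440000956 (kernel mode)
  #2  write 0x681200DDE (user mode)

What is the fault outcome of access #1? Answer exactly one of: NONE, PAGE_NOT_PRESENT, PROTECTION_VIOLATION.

Trace:
#0 VA=0x2018172CD (r,kernel):
  lvl0: tbl 0x3A, slot 8 ⇒ 0x3E007 (P1/RW1/US1/PS0)
  lvl1: tbl 0x3E, slot 12 ⇒ 0x41007 (P1/RW1/US1/PS0)
  lvl2: tbl 0x41, slot 23 ⇒ 0x43007 (P1/RW1/US1/PS0)
  → PA=0x432CD  (3 entries read)
#1 VA=0x440000956 (r,kernel):
  lvl0: tbl 0x3A, slot 17 ⇒ 0x47087 (P1/RW1/US1/PS1)
  → PA=0x47956 (huge @L0)  (1 entries read)
#2 VA=0x681200DDE (w,user):
  lvl0: tbl 0x3A, slot 26 ⇒ 0x4A007 (P1/RW1/US1/PS0)
  lvl1: tbl 0x4A, slot 9 ⇒ 0x4B087 (P1/RW1/US1/PS1)
  → PA=0x4BDDE (huge @L1)  (2 entries read)

Access #1 fault: NONE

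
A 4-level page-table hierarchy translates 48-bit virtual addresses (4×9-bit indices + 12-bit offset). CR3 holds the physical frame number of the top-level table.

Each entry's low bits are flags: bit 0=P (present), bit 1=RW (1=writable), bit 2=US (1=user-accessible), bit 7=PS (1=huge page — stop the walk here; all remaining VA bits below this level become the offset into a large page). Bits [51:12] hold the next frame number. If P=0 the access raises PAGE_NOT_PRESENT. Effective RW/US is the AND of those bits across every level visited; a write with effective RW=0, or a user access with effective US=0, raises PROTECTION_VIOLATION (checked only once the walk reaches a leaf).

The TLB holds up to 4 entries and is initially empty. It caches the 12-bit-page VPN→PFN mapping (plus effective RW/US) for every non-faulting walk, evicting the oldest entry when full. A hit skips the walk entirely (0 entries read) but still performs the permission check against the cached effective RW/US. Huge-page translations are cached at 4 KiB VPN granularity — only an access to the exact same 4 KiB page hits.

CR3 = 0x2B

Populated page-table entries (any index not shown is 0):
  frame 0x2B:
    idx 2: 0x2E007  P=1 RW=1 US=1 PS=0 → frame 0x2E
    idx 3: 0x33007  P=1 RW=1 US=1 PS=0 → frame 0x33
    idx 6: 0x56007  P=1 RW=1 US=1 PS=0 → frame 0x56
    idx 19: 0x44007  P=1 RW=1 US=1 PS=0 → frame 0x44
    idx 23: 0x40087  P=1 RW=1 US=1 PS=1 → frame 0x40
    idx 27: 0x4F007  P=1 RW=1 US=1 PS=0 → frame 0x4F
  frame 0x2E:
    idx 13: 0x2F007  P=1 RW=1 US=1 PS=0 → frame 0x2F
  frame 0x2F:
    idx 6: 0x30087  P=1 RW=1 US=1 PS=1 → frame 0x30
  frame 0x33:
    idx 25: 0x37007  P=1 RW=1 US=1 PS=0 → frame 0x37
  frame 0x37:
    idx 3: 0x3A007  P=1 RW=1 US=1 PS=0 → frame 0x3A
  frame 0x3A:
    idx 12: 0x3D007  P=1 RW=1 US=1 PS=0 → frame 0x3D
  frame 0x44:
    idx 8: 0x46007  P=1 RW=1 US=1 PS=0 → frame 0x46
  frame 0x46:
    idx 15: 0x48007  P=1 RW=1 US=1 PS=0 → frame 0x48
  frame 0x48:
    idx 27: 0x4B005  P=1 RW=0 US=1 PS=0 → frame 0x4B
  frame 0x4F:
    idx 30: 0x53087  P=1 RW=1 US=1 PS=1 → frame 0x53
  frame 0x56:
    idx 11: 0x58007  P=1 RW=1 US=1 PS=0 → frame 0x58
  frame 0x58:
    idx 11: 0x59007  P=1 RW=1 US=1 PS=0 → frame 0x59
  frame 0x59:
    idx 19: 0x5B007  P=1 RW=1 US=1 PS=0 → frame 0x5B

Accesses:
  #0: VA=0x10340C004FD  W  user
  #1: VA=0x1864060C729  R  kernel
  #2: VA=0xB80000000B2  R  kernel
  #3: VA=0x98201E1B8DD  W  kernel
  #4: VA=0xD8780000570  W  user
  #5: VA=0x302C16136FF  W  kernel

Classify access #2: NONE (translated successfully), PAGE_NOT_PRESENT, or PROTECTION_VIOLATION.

Walk each access:
#0 VA=0x10340C004FD (w,user):
  L0: frame=0x2B idx=2 entry=0x2E007 [P=1 RW=1 US=1 PS=0]
  L1: frame=0x2E idx=13 entry=0x2F007 [P=1 RW=1 US=1 PS=0]
  L2: frame=0x2F idx=6 entry=0x30087 [P=1 RW=1 US=1 PS=1]
  ✓ 0x304FD (huge @L2)  — 3 lookups
#1 VA=0x1864060C729 (r,kernel):
  L0: frame=0x2B idx=3 entry=0x33007 [P=1 RW=1 US=1 PS=0]
  L1: frame=0x33 idx=25 entry=0x37007 [P=1 RW=1 US=1 PS=0]
  L2: frame=0x37 idx=3 entry=0x3A007 [P=1 RW=1 US=1 PS=0]
  L3: frame=0x3A idx=12 entry=0x3D007 [P=1 RW=1 US=1 PS=0]
  ✓ 0x3D729  — 4 lookups
#2 VA=0xB80000000B2 (r,kernel):
  L0: frame=0x2B idx=23 entry=0x40087 [P=1 RW=1 US=1 PS=1]
  ✓ 0x400B2 (huge @L0)  — 1 lookups
#3 VA=0x98201E1B8DD (w,kernel):
  L0: frame=0x2B idx=19 entry=0x44007 [P=1 RW=1 US=1 PS=0]
  L1: frame=0x44 idx=8 entry=0x46007 [P=1 RW=1 US=1 PS=0]
  L2: frame=0x46 idx=15 entry=0x48007 [P=1 RW=1 US=1 PS=0]
  L3: frame=0x48 idx=27 entry=0x4B005 [P=1 RW=0 US=1 PS=0]
  ⇒ fault: PROTECTION_VIOLATION  — 4 lookups
#4 VA=0xD8780000570 (w,user):
  L0: frame=0x2B idx=27 entry=0x4F007 [P=1 RW=1 US=1 PS=0]
  L1: frame=0x4F idx=30 entry=0x53087 [P=1 RW=1 US=1 PS=1]
  ✓ 0x53570 (huge @L1)  — 2 lookups
#5 VA=0x302C16136FF (w,kernel):
  L0: frame=0x2B idx=6 entry=0x56007 [P=1 RW=1 US=1 PS=0]
  L1: frame=0x56 idx=11 entry=0x58007 [P=1 RW=1 US=1 PS=0]
  L2: frame=0x58 idx=11 entry=0x59007 [P=1 RW=1 US=1 PS=0]
  L3: frame=0x59 idx=19 entry=0x5B007 [P=1 RW=1 US=1 PS=0]
  ✓ 0x5B6FF  — 4 lookups

Access #2 fault: NONE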